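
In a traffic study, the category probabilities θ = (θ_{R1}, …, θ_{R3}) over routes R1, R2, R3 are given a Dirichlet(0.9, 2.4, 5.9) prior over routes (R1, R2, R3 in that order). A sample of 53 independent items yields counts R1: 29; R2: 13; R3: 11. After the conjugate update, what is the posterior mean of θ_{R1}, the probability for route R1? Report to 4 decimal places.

The Dirichlet prior is conjugate to the Multinomial likelihood: each posterior αⱼ = prior αⱼ + observed count nⱼ.
Posterior concentration: (29.9, 15.4, 16.9), total = 62.2.
E[θ_{R1}|data] = α_{R1}/Σα = 29.9/62.2 = 0.4807.

0.4807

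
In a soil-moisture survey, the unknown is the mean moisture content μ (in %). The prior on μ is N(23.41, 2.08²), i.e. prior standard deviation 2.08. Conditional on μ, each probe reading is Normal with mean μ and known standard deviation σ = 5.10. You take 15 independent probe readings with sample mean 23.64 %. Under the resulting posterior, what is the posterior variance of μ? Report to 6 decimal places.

1.237868

For Normal data with known variance σ², a Normal(μ₀, σ₀²) prior on μ is conjugate. Posterior precision = 1/σ₀² + n/σ²; posterior mean is the precision-weighted average of μ₀ and x̄.
σ₀² = 2.08² = 4.3264, σ² = 5.10² = 26.01; σ² + n·σ₀² = 26.01 + 15·4.3264 = 90.906.
Posterior precision = 1/σ₀² + n/σ² = 1/4.3264 + 15/26.01 = (σ² + n·σ₀²)/(σ₀²σ²) = 90.906/(4.3264·26.01); posterior variance σₙ² = σ₀²σ²/(σ² + n·σ₀²) = 4.3264·26.01/90.906 = 1.237868.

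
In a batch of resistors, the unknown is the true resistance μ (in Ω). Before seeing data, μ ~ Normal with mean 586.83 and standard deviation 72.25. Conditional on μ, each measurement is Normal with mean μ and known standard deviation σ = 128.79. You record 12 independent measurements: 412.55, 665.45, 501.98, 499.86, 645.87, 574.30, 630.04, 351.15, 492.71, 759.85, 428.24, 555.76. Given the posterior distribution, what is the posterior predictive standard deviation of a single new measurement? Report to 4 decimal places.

132.9651

For Normal data with known variance σ², a Normal(μ₀, σ₀²) prior on μ is conjugate. Posterior precision = 1/σ₀² + n/σ²; posterior mean is the precision-weighted average of μ₀ and x̄.
σ₀² = 72.25² = 5220.0625, σ² = 128.79² = 16586.8641; σ² + n·σ₀² = 16586.8641 + 12·5220.0625 = 79227.6141.
Posterior precision = 1/σ₀² + n/σ² = 1/5220.0625 + 12/16586.8641 = (σ² + n·σ₀²)/(σ₀²σ²) = 79227.6141/(5220.0625·16586.8641); posterior variance σₙ² = σ₀²σ²/(σ² + n·σ₀²) = 5220.0625·16586.8641/79227.6141 = 1092.857185.
Predictive variance for one new observation = σₙ² + σ² = 5220.0625·16586.8641/79227.6141 + 16586.8641 = σ²·(σ₀² + 79227.6141)/79227.6141 = 16586.8641·84447.6766/79227.6141 = 17679.721285; SD = √(16586.8641·84447.6766/79227.6141) = 132.9651.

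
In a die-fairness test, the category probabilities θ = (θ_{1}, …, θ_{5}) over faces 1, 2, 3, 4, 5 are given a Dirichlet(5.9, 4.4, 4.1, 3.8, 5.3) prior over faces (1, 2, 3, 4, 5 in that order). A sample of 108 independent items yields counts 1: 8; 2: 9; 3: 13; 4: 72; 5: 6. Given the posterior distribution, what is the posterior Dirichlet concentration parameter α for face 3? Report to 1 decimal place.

The Dirichlet prior is conjugate to the Multinomial likelihood: each posterior αⱼ = prior αⱼ + observed count nⱼ.
Posterior concentration: (13.9, 13.4, 17.1, 75.8, 11.3), total = 131.5.
α_{3} = 4.1 + 13 = 17.1.

17.1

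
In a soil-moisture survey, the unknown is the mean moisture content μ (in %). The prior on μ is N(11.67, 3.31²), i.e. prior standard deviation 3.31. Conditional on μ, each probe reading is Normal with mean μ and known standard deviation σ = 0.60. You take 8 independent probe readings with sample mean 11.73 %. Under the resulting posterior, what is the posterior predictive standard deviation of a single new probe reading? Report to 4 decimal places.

For Normal data with known variance σ², a Normal(μ₀, σ₀²) prior on μ is conjugate. Posterior precision = 1/σ₀² + n/σ²; posterior mean is the precision-weighted average of μ₀ and x̄.
σ₀² = 3.31² = 10.9561, σ² = 0.60² = 0.36; σ² + n·σ₀² = 0.36 + 8·10.9561 = 88.0088.
Posterior precision = 1/σ₀² + n/σ² = 1/10.9561 + 8/0.36 = (σ² + n·σ₀²)/(σ₀²σ²) = 88.0088/(10.9561·0.36); posterior variance σₙ² = σ₀²σ²/(σ² + n·σ₀²) = 10.9561·0.36/88.0088 = 0.044816.
Predictive variance for one new observation = σₙ² + σ² = 10.9561·0.36/88.0088 + 0.36 = σ²·(σ₀² + 88.0088)/88.0088 = 0.36·98.9649/88.0088 = 0.404816; SD = √(0.36·98.9649/88.0088) = 0.6363.

0.6363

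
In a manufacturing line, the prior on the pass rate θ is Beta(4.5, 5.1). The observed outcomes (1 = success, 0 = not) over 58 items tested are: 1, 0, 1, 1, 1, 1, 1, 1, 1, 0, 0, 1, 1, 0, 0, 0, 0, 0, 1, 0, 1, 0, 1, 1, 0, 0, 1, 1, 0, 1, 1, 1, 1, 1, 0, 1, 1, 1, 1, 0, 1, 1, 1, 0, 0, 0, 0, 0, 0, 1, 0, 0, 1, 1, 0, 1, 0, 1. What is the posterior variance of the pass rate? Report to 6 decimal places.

The Beta prior is conjugate to a Binomial/Bernoulli likelihood; the update adds successes to α and failures to β.
Posterior: Beta(α+k, β+n−k) = Beta(4.5+33, 5.1+25) = Beta(37.5, 30.1).
Var = αβ/((α+β)²(α+β+1)) = 37.5·30.1/(67.6²·68.6) = 0.003601.

0.003601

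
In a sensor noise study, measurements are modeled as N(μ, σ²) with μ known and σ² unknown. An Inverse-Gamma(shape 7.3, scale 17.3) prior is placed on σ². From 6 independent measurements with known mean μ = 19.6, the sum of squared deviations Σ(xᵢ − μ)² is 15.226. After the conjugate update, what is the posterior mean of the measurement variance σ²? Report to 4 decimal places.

With known mean μ and an Inverse-Gamma(α, β) prior on σ², the Normal likelihood is conjugate: posterior is Inv-Gamma(α + n/2, β + Σ(xᵢ−μ)²/2).
Posterior: Inv-Gamma(7.3 + 6/2, 17.3 + 15.226/2) = Inv-Gamma(10.30, 24.9130).
E[σ²|data] = β/(α−1) = 24.9130/9.30 = 2.6788.

2.6788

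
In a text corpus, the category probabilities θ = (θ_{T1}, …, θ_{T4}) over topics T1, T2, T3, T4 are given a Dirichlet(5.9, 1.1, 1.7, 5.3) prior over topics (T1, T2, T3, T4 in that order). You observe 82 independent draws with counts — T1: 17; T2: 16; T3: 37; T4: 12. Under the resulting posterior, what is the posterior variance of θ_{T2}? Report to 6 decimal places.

The Dirichlet prior is conjugate to the Multinomial likelihood: each posterior αⱼ = prior αⱼ + observed count nⱼ.
Posterior concentration: (22.9, 17.1, 38.7, 17.3), total = 96.0.
Var[θ_j] = α_j(Σα−α_j)/((Σα)²(Σα+1)) = 17.1·78.9/(96.0²·97.0) = 0.001509.

0.001509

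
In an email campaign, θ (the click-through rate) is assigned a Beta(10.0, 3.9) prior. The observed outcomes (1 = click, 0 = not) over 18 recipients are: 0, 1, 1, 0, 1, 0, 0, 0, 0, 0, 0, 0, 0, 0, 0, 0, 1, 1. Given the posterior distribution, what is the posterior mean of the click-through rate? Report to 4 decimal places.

0.4702

The Beta prior is conjugate to a Binomial/Bernoulli likelihood; the update adds successes to α and failures to β.
Posterior: Beta(α+k, β+n−k) = Beta(10.0+5, 3.9+13) = Beta(15.0, 16.9).
Posterior mean = α/(α+β) = 15.0/31.9 = 0.4702.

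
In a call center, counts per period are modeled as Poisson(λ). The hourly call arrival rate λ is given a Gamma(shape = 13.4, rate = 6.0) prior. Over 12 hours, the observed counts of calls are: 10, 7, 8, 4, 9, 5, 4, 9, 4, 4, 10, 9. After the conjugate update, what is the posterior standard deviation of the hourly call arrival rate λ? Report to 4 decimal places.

With a Gamma(shape α, rate β) prior, the Poisson likelihood is conjugate: the posterior is Gamma(α + ΣXᵢ, β + n).
Sum of counts S = 83 over n = 12 hours.
Posterior: Gamma(α+S, β+n) = Gamma(13.4+83, 6.0+12) = Gamma(96.4, 18.0).
SD = √α/β = √96.4/18.0 = 0.5455.

0.5455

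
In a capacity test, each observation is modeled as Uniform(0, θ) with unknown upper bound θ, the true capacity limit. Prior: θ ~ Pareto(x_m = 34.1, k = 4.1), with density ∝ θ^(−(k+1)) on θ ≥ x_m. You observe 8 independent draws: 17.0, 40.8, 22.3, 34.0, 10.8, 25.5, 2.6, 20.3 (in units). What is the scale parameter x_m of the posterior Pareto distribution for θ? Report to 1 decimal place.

A Pareto(scale x_m, shape k) prior on the upper bound θ of Uniform(0, θ) is conjugate: posterior is Pareto(max(x_m, max xᵢ), k + n).
Sample maximum = 40.8; prior scale x_m = 34.1 → posterior scale = max = 40.8.
Posterior shape = 4.1 + 8 = 12.1.
Posterior scale x_m = 40.8.

40.8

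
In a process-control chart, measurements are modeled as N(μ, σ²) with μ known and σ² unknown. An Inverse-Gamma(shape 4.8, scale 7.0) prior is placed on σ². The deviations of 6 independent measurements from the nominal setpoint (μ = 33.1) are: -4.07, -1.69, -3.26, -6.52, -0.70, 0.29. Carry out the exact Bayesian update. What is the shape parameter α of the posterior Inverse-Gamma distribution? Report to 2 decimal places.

7.80

With known mean μ and an Inverse-Gamma(α, β) prior on σ², the Normal likelihood is conjugate: posterior is Inv-Gamma(α + n/2, β + Σ(xᵢ−μ)²/2).
Σ(xᵢ−μ)² = (-4.07)² + (-1.69)² + (-3.26)² + (-6.52)² + (-0.70)² + (0.29)² = 73.1331.
Posterior: Inv-Gamma(4.8 + 6/2, 7.0 + 73.1331/2) = Inv-Gamma(7.80, 43.56655).
Posterior α = 7.80.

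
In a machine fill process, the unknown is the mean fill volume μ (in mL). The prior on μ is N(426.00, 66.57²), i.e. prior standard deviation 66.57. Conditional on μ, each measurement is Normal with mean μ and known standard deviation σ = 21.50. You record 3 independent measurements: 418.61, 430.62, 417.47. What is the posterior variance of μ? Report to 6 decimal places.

For Normal data with known variance σ², a Normal(μ₀, σ₀²) prior on μ is conjugate. Posterior precision = 1/σ₀² + n/σ²; posterior mean is the precision-weighted average of μ₀ and x̄.
σ₀² = 66.57² = 4431.5649, σ² = 21.50² = 462.25; σ² + n·σ₀² = 462.25 + 3·4431.5649 = 13756.9447.
Posterior precision = 1/σ₀² + n/σ² = 1/4431.5649 + 3/462.25 = (σ² + n·σ₀²)/(σ₀²σ²) = 13756.9447/(4431.5649·462.25); posterior variance σₙ² = σ₀²σ²/(σ² + n·σ₀²) = 4431.5649·462.25/13756.9447 = 148.905947.

148.905947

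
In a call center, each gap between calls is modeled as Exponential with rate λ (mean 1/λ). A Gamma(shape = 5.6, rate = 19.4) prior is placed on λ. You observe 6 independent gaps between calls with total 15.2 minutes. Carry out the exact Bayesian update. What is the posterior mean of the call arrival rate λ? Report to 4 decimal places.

0.3353

With a Gamma(shape α, rate β) prior on the exponential rate λ, the posterior after n observations with total T = Σxᵢ is Gamma(α+n, β+T).
Posterior: Gamma(5.6+6, 19.4+15.2) = Gamma(11.6, 34.6).
Posterior mean of λ = α/β = 11.6/34.6 = 0.3353.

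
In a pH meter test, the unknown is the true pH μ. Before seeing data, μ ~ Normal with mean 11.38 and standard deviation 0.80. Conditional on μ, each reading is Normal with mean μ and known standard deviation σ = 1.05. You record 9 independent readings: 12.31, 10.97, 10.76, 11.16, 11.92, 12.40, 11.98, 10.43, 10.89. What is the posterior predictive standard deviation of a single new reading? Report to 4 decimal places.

1.0979

For Normal data with known variance σ², a Normal(μ₀, σ₀²) prior on μ is conjugate. Posterior precision = 1/σ₀² + n/σ²; posterior mean is the precision-weighted average of μ₀ and x̄.
σ₀² = 0.80² = 0.64, σ² = 1.05² = 1.1025; σ² + n·σ₀² = 1.1025 + 9·0.64 = 6.8625.
Posterior precision = 1/σ₀² + n/σ² = 1/0.64 + 9/1.1025 = (σ² + n·σ₀²)/(σ₀²σ²) = 6.8625/(0.64·1.1025); posterior variance σₙ² = σ₀²σ²/(σ² + n·σ₀²) = 0.64·1.1025/6.8625 = 0.102820.
Predictive variance for one new observation = σₙ² + σ² = 0.64·1.1025/6.8625 + 1.1025 = σ²·(σ₀² + 6.8625)/6.8625 = 1.1025·7.5025/6.8625 = 1.205320; SD = √(1.1025·7.5025/6.8625) = 1.0979.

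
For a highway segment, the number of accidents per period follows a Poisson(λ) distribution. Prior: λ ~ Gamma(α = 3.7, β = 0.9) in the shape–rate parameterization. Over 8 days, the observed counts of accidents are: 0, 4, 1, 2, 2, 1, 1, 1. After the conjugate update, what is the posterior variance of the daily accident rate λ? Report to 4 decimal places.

0.1982

With a Gamma(shape α, rate β) prior, the Poisson likelihood is conjugate: the posterior is Gamma(α + ΣXᵢ, β + n).
Sum of counts S = 12 over n = 8 days.
Posterior: Gamma(α+S, β+n) = Gamma(3.7+12, 0.9+8) = Gamma(15.7, 8.9).
Var = α/β² = 15.7/8.9² = 0.1982.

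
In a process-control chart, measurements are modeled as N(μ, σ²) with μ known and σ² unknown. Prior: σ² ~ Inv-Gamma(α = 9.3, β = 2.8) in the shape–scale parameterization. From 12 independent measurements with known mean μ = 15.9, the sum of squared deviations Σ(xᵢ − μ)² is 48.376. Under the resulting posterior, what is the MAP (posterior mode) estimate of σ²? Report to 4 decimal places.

With known mean μ and an Inverse-Gamma(α, β) prior on σ², the Normal likelihood is conjugate: posterior is Inv-Gamma(α + n/2, β + Σ(xᵢ−μ)²/2).
Posterior: Inv-Gamma(9.3 + 12/2, 2.8 + 48.376/2) = Inv-Gamma(15.30, 26.9880).
Mode = β/(α+1) = 26.9880/16.30 = 1.6557.

1.6557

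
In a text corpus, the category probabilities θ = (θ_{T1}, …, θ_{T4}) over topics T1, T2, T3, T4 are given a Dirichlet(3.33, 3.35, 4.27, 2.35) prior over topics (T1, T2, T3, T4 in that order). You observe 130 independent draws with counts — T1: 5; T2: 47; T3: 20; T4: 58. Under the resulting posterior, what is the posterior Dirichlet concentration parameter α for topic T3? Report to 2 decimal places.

The Dirichlet prior is conjugate to the Multinomial likelihood: each posterior αⱼ = prior αⱼ + observed count nⱼ.
Posterior concentration: (8.33, 50.35, 24.27, 60.35), total = 143.30.
α_{T3} = 4.27 + 20 = 24.27.

24.27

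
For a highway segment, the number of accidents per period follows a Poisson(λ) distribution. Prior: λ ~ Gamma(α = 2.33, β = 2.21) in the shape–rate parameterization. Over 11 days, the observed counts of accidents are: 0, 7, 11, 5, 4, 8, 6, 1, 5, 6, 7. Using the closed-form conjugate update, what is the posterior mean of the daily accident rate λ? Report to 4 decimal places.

4.7184

With a Gamma(shape α, rate β) prior, the Poisson likelihood is conjugate: the posterior is Gamma(α + ΣXᵢ, β + n).
Sum of counts S = 60 over n = 11 days.
Posterior: Gamma(α+S, β+n) = Gamma(2.33+60, 2.21+11) = Gamma(62.33, 13.21).
Posterior mean = α/β = 62.33/13.21 = 4.7184.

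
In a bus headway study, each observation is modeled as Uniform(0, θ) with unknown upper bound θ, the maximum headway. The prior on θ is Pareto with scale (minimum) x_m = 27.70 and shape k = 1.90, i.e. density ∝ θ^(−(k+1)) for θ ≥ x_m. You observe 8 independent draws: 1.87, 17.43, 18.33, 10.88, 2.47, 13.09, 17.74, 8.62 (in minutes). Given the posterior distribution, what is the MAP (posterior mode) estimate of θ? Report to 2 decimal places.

27.70

A Pareto(scale x_m, shape k) prior on the upper bound θ of Uniform(0, θ) is conjugate: posterior is Pareto(max(x_m, max xᵢ), k + n).
Sample maximum = 18.33; prior scale x_m = 27.70 → posterior scale = max = 27.70.
Posterior shape = 1.90 + 8 = 9.90.
The Pareto density is decreasing on [x_m, ∞), so the mode is x_m = 27.70.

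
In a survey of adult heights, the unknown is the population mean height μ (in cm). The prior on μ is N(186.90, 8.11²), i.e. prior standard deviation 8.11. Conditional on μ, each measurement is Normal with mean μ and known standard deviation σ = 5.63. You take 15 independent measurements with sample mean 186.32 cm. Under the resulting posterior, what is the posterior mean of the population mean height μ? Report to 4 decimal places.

For Normal data with known variance σ², a Normal(μ₀, σ₀²) prior on μ is conjugate. Posterior precision = 1/σ₀² + n/σ²; posterior mean is the precision-weighted average of μ₀ and x̄.
n·x̄ = 15·186.32 = 2794.8.
σ₀² = 8.11² = 65.7721, σ² = 5.63² = 31.6969; σ² + n·σ₀² = 31.6969 + 15·65.7721 = 1018.2784.
Posterior mean = (μ₀/σ₀² + n·x̄/σ²)/(1/σ₀² + n/σ²) = (σ²·μ₀ + σ₀²·n·x̄)/(σ² + n·σ₀²) = (31.6969·186.90 + 65.7721·2794.8)/1018.2784 = 189744.01569/1018.2784 = 186.3381.

186.3381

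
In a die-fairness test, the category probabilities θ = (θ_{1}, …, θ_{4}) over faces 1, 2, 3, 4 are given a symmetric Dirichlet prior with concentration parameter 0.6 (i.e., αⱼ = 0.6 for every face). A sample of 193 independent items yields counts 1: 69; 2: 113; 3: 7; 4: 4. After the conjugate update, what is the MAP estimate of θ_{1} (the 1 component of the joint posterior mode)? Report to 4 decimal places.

0.3584

The Dirichlet prior is conjugate to the Multinomial likelihood: each posterior αⱼ = prior αⱼ + observed count nⱼ.
Posterior concentration: (69.6, 113.6, 7.6, 4.6), total = 195.4.
Joint mode component: (α_{1}−1)/(Σα−K) = 68.6/191.4 = 0.3584.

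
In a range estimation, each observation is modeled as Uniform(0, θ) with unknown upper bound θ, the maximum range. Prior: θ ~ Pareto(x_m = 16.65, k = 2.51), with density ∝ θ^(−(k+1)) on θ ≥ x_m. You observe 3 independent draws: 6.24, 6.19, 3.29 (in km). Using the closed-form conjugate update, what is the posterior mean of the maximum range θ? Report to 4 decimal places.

20.3418

A Pareto(scale x_m, shape k) prior on the upper bound θ of Uniform(0, θ) is conjugate: posterior is Pareto(max(x_m, max xᵢ), k + n).
Sample maximum = 6.24; prior scale x_m = 16.65 → posterior scale = max = 16.65.
Posterior shape = 2.51 + 3 = 5.51.
E[θ|data] = k·x_m/(k−1) = 5.51·16.65/4.51 = 20.3418.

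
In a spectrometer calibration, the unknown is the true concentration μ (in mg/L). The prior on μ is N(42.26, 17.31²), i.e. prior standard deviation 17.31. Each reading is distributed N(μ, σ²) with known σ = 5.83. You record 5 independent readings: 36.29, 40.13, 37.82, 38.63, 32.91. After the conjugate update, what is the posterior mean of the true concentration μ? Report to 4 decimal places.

37.2692

For Normal data with known variance σ², a Normal(μ₀, σ₀²) prior on μ is conjugate. Posterior precision = 1/σ₀² + n/σ²; posterior mean is the precision-weighted average of μ₀ and x̄.
Σxᵢ = 36.29 + 40.13 + 37.82 + 38.63 + 32.91 = 185.78, so n·x̄ = 185.78.
σ₀² = 17.31² = 299.6361, σ² = 5.83² = 33.9889; σ² + n·σ₀² = 33.9889 + 5·299.6361 = 1532.1694.
Posterior mean = (μ₀/σ₀² + n·x̄/σ²)/(1/σ₀² + n/σ²) = (σ²·μ₀ + σ₀²·n·x̄)/(σ² + n·σ₀²) = (33.9889·42.26 + 299.6361·185.78)/1532.1694 = 57102.765572/1532.1694 = 37.2692.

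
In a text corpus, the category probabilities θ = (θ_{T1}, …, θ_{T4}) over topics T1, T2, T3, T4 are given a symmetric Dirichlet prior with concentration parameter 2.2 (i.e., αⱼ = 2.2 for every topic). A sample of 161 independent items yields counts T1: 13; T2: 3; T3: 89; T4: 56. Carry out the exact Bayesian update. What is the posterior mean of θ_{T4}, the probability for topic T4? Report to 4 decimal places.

0.3428

The Dirichlet prior is conjugate to the Multinomial likelihood: each posterior αⱼ = prior αⱼ + observed count nⱼ.
Posterior concentration: (15.2, 5.2, 91.2, 58.2), total = 169.8.
E[θ_{T4}|data] = α_{T4}/Σα = 58.2/169.8 = 0.3428.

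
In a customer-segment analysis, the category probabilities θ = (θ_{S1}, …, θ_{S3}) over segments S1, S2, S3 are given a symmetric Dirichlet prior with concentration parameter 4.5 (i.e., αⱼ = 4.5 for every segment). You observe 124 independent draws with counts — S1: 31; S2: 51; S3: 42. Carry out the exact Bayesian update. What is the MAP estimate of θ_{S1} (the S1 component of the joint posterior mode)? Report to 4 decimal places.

0.2565

The Dirichlet prior is conjugate to the Multinomial likelihood: each posterior αⱼ = prior αⱼ + observed count nⱼ.
Posterior concentration: (35.5, 55.5, 46.5), total = 137.5.
Joint mode component: (α_{S1}−1)/(Σα−K) = 34.5/134.5 = 0.2565.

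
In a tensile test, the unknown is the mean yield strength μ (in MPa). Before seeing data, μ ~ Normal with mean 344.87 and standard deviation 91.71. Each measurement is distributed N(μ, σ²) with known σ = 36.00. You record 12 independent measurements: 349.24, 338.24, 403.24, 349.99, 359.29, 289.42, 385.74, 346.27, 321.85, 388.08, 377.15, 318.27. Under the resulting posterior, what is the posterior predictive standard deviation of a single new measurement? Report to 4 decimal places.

For Normal data with known variance σ², a Normal(μ₀, σ₀²) prior on μ is conjugate. Posterior precision = 1/σ₀² + n/σ²; posterior mean is the precision-weighted average of μ₀ and x̄.
σ₀² = 91.71² = 8410.7241, σ² = 36.00² = 1296; σ² + n·σ₀² = 1296 + 12·8410.7241 = 102224.6892.
Posterior precision = 1/σ₀² + n/σ² = 1/8410.7241 + 12/1296 = (σ² + n·σ₀²)/(σ₀²σ²) = 102224.6892/(8410.7241·1296); posterior variance σₙ² = σ₀²σ²/(σ² + n·σ₀²) = 8410.7241·1296/102224.6892 = 106.630781.
Predictive variance for one new observation = σₙ² + σ² = 8410.7241·1296/102224.6892 + 1296 = σ²·(σ₀² + 102224.6892)/102224.6892 = 1296·110635.4133/102224.6892 = 1402.630781; SD = √(1296·110635.4133/102224.6892) = 37.4517.

37.4517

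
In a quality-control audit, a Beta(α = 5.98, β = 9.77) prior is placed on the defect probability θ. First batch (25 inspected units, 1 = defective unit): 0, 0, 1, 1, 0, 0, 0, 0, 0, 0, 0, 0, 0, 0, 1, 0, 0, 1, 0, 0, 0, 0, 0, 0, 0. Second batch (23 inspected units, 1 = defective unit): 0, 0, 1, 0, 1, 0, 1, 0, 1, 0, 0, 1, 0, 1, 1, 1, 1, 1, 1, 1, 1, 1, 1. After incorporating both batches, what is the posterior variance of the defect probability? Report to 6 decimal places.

The Beta prior is conjugate to a Binomial/Bernoulli likelihood; the update adds successes to α and failures to β.
After batch 1: Beta(5.98+4, 9.77+21) = Beta(9.98, 30.77).
After batch 2: Beta(9.98+15, 30.77+8) = Beta(24.98, 38.77).
Var = αβ/((α+β)²(α+β+1)) = 24.98·38.77/(63.75²·64.75) = 0.003680.

0.003680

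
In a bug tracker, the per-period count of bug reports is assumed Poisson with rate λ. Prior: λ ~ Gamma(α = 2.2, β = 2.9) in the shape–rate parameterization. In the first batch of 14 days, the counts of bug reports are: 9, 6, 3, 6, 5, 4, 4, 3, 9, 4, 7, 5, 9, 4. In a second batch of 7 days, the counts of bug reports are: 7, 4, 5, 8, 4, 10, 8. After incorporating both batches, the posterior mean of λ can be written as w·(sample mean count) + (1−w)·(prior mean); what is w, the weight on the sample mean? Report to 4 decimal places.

With a Gamma(shape α, rate β) prior, the Poisson likelihood is conjugate: the posterior is Gamma(α + ΣXᵢ, β + n).
Total number of days: n = 14 + 7 = 21.
Posterior mean = (α₀+S)/(β₀+n) = [n/(β₀+n)]·(S/n) + [β₀/(β₀+n)]·(α₀/β₀), so only n and β₀ enter the weight.
Weight on data w = n/(β₀+n) = 21/(2.9+21) = 21/23.9 = 0.8787.

0.8787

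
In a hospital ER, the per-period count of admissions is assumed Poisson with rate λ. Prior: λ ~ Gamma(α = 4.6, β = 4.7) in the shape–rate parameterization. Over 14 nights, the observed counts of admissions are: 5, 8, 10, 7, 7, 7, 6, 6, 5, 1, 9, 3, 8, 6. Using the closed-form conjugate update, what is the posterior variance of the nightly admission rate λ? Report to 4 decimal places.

0.2648

With a Gamma(shape α, rate β) prior, the Poisson likelihood is conjugate: the posterior is Gamma(α + ΣXᵢ, β + n).
Sum of counts S = 88 over n = 14 nights.
Posterior: Gamma(α+S, β+n) = Gamma(4.6+88, 4.7+14) = Gamma(92.6, 18.7).
Var = α/β² = 92.6/18.7² = 0.2648.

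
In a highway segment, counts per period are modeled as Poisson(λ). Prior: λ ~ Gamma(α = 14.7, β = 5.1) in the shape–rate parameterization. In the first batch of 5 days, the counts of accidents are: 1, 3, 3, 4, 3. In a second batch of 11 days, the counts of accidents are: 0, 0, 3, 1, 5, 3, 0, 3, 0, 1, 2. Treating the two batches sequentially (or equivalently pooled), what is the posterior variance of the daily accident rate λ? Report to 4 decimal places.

0.1049

With a Gamma(shape α, rate β) prior, the Poisson likelihood is conjugate: the posterior is Gamma(α + ΣXᵢ, β + n).
Batch 1: sum of counts S = 14 over n = 5 days.
After batch 1: Gamma(α+S, β+n) = Gamma(14.7+14, 5.1+5) = Gamma(28.7, 10.1).
Batch 2: sum of counts S = 18 over n = 11 days.
After batch 2: Gamma(α+S, β+n) = Gamma(28.7+18, 10.1+11) = Gamma(46.7, 21.1).
Var = α/β² = 46.7/21.1² = 0.1049.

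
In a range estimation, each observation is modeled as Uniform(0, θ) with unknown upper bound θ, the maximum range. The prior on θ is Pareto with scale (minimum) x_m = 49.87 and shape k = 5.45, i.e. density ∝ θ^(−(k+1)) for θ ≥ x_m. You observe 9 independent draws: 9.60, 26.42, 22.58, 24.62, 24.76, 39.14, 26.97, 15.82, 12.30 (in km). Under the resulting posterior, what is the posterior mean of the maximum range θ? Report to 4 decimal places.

53.5778

A Pareto(scale x_m, shape k) prior on the upper bound θ of Uniform(0, θ) is conjugate: posterior is Pareto(max(x_m, max xᵢ), k + n).
Sample maximum = 39.14; prior scale x_m = 49.87 → posterior scale = max = 49.87.
Posterior shape = 5.45 + 9 = 14.45.
E[θ|data] = k·x_m/(k−1) = 14.45·49.87/13.45 = 53.5778.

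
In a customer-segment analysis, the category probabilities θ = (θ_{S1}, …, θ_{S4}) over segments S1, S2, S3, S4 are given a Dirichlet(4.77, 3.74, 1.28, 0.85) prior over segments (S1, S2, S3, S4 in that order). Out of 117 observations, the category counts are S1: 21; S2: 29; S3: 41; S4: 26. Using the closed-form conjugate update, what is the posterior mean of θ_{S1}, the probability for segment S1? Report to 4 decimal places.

0.2019

The Dirichlet prior is conjugate to the Multinomial likelihood: each posterior αⱼ = prior αⱼ + observed count nⱼ.
Posterior concentration: (25.77, 32.74, 42.28, 26.85), total = 127.64.
E[θ_{S1}|data] = α_{S1}/Σα = 25.77/127.64 = 0.2019.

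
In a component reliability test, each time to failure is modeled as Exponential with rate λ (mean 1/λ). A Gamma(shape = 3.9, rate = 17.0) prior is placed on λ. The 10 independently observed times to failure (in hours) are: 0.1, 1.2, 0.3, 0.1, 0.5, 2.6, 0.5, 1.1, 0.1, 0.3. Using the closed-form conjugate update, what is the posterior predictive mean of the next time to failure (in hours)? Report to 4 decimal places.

With a Gamma(shape α, rate β) prior on the exponential rate λ, the posterior after n observations with total T = Σxᵢ is Gamma(α+n, β+T).
Sum of observations T = 6.8 hours; n = 10.
Posterior: Gamma(3.9+10, 17.0+6.8) = Gamma(13.9, 23.8).
The predictive distribution for the next observation is Lomax; its mean is β/(α−1) = 23.8/12.9 = 1.8450.

1.8450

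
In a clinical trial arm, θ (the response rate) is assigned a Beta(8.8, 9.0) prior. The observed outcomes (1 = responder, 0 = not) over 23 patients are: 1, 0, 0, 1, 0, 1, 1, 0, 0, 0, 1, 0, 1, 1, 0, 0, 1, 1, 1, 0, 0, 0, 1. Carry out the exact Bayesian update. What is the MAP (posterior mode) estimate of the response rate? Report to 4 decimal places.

The Beta prior is conjugate to a Binomial/Bernoulli likelihood; the update adds successes to α and failures to β.
Posterior: Beta(α+k, β+n−k) = Beta(8.8+11, 9.0+12) = Beta(19.8, 21.0).
Mode of Beta(a,b) for a,b>1 is (a−1)/(a+b−2) = 18.8/38.8 = 0.4845.

0.4845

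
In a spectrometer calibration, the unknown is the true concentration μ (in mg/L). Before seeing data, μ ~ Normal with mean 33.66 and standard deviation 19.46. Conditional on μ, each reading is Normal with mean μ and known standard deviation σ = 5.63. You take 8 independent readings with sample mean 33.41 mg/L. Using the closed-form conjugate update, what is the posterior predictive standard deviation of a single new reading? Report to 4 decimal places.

For Normal data with known variance σ², a Normal(μ₀, σ₀²) prior on μ is conjugate. Posterior precision = 1/σ₀² + n/σ²; posterior mean is the precision-weighted average of μ₀ and x̄.
σ₀² = 19.46² = 378.6916, σ² = 5.63² = 31.6969; σ² + n·σ₀² = 31.6969 + 8·378.6916 = 3061.2297.
Posterior precision = 1/σ₀² + n/σ² = 1/378.6916 + 8/31.6969 = (σ² + n·σ₀²)/(σ₀²σ²) = 3061.2297/(378.6916·31.6969); posterior variance σₙ² = σ₀²σ²/(σ² + n·σ₀²) = 378.6916·31.6969/3061.2297 = 3.921088.
Predictive variance for one new observation = σₙ² + σ² = 378.6916·31.6969/3061.2297 + 31.6969 = σ²·(σ₀² + 3061.2297)/3061.2297 = 31.6969·3439.9213/3061.2297 = 35.617988; SD = √(31.6969·3439.9213/3061.2297) = 5.9681.

5.9681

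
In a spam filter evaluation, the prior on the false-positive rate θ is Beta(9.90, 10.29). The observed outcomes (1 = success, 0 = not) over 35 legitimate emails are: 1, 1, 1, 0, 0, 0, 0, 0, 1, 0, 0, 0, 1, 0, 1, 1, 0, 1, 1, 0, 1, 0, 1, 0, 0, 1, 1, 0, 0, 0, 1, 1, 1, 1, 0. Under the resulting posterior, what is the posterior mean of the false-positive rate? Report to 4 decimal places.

0.4874

The Beta prior is conjugate to a Binomial/Bernoulli likelihood; the update adds successes to α and failures to β.
Posterior: Beta(α+k, β+n−k) = Beta(9.90+17, 10.29+18) = Beta(26.90, 28.29).
Posterior mean = α/(α+β) = 26.90/55.19 = 0.4874.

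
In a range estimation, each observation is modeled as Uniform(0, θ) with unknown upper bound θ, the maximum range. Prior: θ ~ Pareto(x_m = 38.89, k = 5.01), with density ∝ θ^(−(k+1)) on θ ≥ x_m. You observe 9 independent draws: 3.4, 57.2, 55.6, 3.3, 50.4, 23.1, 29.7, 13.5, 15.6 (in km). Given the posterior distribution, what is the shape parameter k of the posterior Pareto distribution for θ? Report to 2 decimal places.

14.01

A Pareto(scale x_m, shape k) prior on the upper bound θ of Uniform(0, θ) is conjugate: posterior is Pareto(max(x_m, max xᵢ), k + n).
Sample maximum = 57.2; prior scale x_m = 38.89 → posterior scale = max = 57.20.
Posterior shape = 5.01 + 9 = 14.01.
Posterior shape k = 14.01.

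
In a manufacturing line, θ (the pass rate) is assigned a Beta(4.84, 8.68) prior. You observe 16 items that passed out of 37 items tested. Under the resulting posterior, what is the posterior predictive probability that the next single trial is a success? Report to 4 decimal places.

0.4125

The Beta prior is conjugate to a Binomial/Bernoulli likelihood; the update adds successes to α and failures to β.
Posterior: Beta(α+k, β+n−k) = Beta(4.84+16, 8.68+21) = Beta(20.84, 29.68).
For a single future Bernoulli trial, P(success | data) = α/(α+β) = 0.4125.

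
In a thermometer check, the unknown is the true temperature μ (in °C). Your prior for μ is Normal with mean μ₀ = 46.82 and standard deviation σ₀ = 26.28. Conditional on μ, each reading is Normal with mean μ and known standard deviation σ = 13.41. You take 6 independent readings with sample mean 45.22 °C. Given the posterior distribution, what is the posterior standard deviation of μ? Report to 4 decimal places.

For Normal data with known variance σ², a Normal(μ₀, σ₀²) prior on μ is conjugate. Posterior precision = 1/σ₀² + n/σ²; posterior mean is the precision-weighted average of μ₀ and x̄.
σ₀² = 26.28² = 690.6384, σ² = 13.41² = 179.8281; σ² + n·σ₀² = 179.8281 + 6·690.6384 = 4323.6585.
Posterior precision = 1/σ₀² + n/σ² = 1/690.6384 + 6/179.8281 = (σ² + n·σ₀²)/(σ₀²σ²) = 4323.6585/(690.6384·179.8281); posterior variance σₙ² = σ₀²σ²/(σ² + n·σ₀²) = 690.6384·179.8281/4323.6585 = 28.724792.
Posterior SD = √σₙ² = √(690.6384·179.8281/4323.6585) = 5.3596.

5.3596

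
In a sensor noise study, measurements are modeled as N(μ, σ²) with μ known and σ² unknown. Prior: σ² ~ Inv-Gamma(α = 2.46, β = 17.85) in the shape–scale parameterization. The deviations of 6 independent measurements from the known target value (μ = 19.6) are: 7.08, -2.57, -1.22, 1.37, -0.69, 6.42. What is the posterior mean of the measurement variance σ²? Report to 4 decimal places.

15.4136

With known mean μ and an Inverse-Gamma(α, β) prior on σ², the Normal likelihood is conjugate: posterior is Inv-Gamma(α + n/2, β + Σ(xᵢ−μ)²/2).
Σ(xᵢ−μ)² = (7.08)² + (-2.57)² + (-1.22)² + (1.37)² + (-0.69)² + (6.42)² = 101.7891.
Posterior: Inv-Gamma(2.46 + 6/2, 17.85 + 101.7891/2) = Inv-Gamma(5.46, 68.74455).
E[σ²|data] = β/(α−1) = 68.74455/4.46 = 15.4136.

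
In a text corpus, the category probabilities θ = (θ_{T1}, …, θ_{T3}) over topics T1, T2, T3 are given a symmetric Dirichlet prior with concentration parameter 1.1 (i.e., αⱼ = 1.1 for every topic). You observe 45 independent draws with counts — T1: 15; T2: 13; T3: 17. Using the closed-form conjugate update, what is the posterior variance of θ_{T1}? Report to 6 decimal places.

The Dirichlet prior is conjugate to the Multinomial likelihood: each posterior αⱼ = prior αⱼ + observed count nⱼ.
Posterior concentration: (16.1, 14.1, 18.1), total = 48.3.
Var[θ_j] = α_j(Σα−α_j)/((Σα)²(Σα+1)) = 16.1·32.2/(48.3²·49.3) = 0.004508.

0.004508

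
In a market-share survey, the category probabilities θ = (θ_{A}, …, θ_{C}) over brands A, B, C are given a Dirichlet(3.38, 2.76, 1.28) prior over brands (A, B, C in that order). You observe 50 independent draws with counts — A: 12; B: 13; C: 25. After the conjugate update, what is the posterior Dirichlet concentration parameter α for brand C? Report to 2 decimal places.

26.28

The Dirichlet prior is conjugate to the Multinomial likelihood: each posterior αⱼ = prior αⱼ + observed count nⱼ.
Posterior concentration: (15.38, 15.76, 26.28), total = 57.42.
α_{C} = 1.28 + 25 = 26.28.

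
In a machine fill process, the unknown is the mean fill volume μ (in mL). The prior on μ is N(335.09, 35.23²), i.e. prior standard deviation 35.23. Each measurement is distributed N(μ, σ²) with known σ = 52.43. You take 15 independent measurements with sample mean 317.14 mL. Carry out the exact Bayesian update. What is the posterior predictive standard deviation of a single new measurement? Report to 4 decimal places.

53.9313

For Normal data with known variance σ², a Normal(μ₀, σ₀²) prior on μ is conjugate. Posterior precision = 1/σ₀² + n/σ²; posterior mean is the precision-weighted average of μ₀ and x̄.
σ₀² = 35.23² = 1241.1529, σ² = 52.43² = 2748.9049; σ² + n·σ₀² = 2748.9049 + 15·1241.1529 = 21366.1984.
Posterior precision = 1/σ₀² + n/σ² = 1/1241.1529 + 15/2748.9049 = (σ² + n·σ₀²)/(σ₀²σ²) = 21366.1984/(1241.1529·2748.9049); posterior variance σₙ² = σ₀²σ²/(σ² + n·σ₀²) = 1241.1529·2748.9049/21366.1984 = 159.682655.
Predictive variance for one new observation = σₙ² + σ² = 1241.1529·2748.9049/21366.1984 + 2748.9049 = σ²·(σ₀² + 21366.1984)/21366.1984 = 2748.9049·22607.3513/21366.1984 = 2908.587555; SD = √(2748.9049·22607.3513/21366.1984) = 53.9313.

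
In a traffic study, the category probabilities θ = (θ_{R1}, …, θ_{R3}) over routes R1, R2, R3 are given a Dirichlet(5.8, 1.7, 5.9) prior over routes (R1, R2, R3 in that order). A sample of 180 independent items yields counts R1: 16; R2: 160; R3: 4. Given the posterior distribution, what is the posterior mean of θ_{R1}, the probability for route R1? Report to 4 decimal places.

The Dirichlet prior is conjugate to the Multinomial likelihood: each posterior αⱼ = prior αⱼ + observed count nⱼ.
Posterior concentration: (21.8, 161.7, 9.9), total = 193.4.
E[θ_{R1}|data] = α_{R1}/Σα = 21.8/193.4 = 0.1127.

0.1127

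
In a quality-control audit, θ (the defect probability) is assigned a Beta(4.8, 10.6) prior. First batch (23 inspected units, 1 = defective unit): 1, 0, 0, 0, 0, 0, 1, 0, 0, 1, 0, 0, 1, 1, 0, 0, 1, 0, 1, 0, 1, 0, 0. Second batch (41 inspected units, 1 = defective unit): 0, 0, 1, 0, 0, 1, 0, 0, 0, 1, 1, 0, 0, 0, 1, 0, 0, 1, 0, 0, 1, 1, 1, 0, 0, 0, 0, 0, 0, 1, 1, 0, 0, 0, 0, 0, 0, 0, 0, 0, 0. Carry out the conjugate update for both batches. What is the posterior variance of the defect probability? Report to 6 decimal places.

0.002611

The Beta prior is conjugate to a Binomial/Bernoulli likelihood; the update adds successes to α and failures to β.
After batch 1: Beta(4.8+8, 10.6+15) = Beta(12.8, 25.6).
After batch 2: Beta(12.8+11, 25.6+30) = Beta(23.8, 55.6).
Var = αβ/((α+β)²(α+β+1)) = 23.8·55.6/(79.4²·80.4) = 0.002611.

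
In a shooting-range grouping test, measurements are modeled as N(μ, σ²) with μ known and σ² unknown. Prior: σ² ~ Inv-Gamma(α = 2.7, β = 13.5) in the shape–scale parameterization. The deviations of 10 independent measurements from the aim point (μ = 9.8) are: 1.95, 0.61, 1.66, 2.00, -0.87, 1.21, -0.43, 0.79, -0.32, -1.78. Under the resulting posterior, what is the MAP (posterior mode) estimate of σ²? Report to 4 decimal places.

With known mean μ and an Inverse-Gamma(α, β) prior on σ², the Normal likelihood is conjugate: posterior is Inv-Gamma(α + n/2, β + Σ(xᵢ−μ)²/2).
Σ(xᵢ−μ)² = (1.95)² + (0.61)² + (1.66)² + (2.00)² + (-0.87)² + (1.21)² + (-0.43)² + (0.79)² + (-0.32)² + (-1.78)² = 17.2310.
Posterior: Inv-Gamma(2.7 + 10/2, 13.5 + 17.2310/2) = Inv-Gamma(7.70, 22.11550).
Mode = β/(α+1) = 22.11550/8.70 = 2.5420.

2.5420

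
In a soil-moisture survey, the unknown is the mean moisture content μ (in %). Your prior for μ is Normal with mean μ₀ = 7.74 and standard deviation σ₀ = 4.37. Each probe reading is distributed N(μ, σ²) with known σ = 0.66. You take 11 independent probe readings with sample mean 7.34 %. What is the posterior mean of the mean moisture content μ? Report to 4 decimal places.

7.3408

For Normal data with known variance σ², a Normal(μ₀, σ₀²) prior on μ is conjugate. Posterior precision = 1/σ₀² + n/σ²; posterior mean is the precision-weighted average of μ₀ and x̄.
n·x̄ = 11·7.34 = 80.74.
σ₀² = 4.37² = 19.0969, σ² = 0.66² = 0.4356; σ² + n·σ₀² = 0.4356 + 11·19.0969 = 210.5015.
Posterior mean = (μ₀/σ₀² + n·x̄/σ²)/(1/σ₀² + n/σ²) = (σ²·μ₀ + σ₀²·n·x̄)/(σ² + n·σ₀²) = (0.4356·7.74 + 19.0969·80.74)/210.5015 = 1545.25525/210.5015 = 7.3408.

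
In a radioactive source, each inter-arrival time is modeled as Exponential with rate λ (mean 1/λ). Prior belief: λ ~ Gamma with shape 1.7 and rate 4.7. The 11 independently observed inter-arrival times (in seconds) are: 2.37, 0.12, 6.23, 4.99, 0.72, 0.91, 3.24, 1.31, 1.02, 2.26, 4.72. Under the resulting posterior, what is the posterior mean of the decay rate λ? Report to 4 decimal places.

0.3897

With a Gamma(shape α, rate β) prior on the exponential rate λ, the posterior after n observations with total T = Σxᵢ is Gamma(α+n, β+T).
Sum of observations T = 27.89 seconds; n = 11.
Posterior: Gamma(1.7+11, 4.7+27.89) = Gamma(12.7, 32.59).
Posterior mean of λ = α/β = 12.7/32.59 = 0.3897.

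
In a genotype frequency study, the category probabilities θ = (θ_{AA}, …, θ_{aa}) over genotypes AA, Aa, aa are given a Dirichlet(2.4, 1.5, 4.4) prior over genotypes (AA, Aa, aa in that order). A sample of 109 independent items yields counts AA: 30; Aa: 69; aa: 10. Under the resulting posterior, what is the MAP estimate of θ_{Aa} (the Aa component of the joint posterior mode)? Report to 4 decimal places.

The Dirichlet prior is conjugate to the Multinomial likelihood: each posterior αⱼ = prior αⱼ + observed count nⱼ.
Posterior concentration: (32.4, 70.5, 14.4), total = 117.3.
Joint mode component: (α_{Aa}−1)/(Σα−K) = 69.5/114.3 = 0.6080.

0.6080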